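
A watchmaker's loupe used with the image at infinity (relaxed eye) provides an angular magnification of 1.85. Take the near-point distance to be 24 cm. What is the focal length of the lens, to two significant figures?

13 cm

For the image at infinity, M = D/f.
f = D/M = 24/1.85 = 12.973 cm.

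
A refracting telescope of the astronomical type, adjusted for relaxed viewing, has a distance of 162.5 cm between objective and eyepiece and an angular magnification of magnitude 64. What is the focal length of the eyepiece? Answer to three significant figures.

In normal adjustment the tube length equals f_obj + f_eye and |M| = f_obj/f_eye.
So f_obj = 64 f_eye and 64 f_eye + f_eye = 162.5 cm, giving f_eye = 162.5/65 = 2.500 cm and f_obj = 160.000 cm.

2.50 cm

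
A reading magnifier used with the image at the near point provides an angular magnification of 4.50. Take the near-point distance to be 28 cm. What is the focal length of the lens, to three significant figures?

8.00 cm

For the image at the near point, M = 1 + D/f.
f = D/(M - 1) = 28/(4.5 - 1) = 8.000 cm.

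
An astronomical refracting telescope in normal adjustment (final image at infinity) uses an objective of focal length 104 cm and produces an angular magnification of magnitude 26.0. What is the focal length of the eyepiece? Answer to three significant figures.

4.00 cm

|M| = f_obj/f_eye, so f_eye = f_obj/|M| = 104/26.0 = 4.000 cm.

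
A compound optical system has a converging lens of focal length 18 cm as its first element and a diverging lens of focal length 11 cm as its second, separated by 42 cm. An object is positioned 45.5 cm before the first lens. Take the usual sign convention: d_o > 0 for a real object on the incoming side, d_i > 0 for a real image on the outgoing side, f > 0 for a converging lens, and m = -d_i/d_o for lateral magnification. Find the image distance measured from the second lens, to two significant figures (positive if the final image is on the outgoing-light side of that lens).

-5.8 cm

Applying the thin-lens equation to the first lens, 1/18 = 1/45.5 + 1/d_i1, which gives d_i1 = 29.782 cm.
That image sits 12.218 cm in front of the second lens, so d_o2 = 12.218 cm.
Applying the thin-lens equation again with f_2 = -11 cm and d_o2 = 12.218 cm gives d_i2 = -5.789 cm.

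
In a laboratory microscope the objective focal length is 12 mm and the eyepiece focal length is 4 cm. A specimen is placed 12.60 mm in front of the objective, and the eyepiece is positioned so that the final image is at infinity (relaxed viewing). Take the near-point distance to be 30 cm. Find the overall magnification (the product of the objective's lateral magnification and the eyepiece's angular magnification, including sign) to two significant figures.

Convert to cm: f_obj = 12 mm = 1.2 cm; d_o = 12.60 mm = 1.26 cm.
Objective: 1/d_i = 1/f_obj - 1/d_o = 1/1.2 - 1/1.26 = 0.03968 cm^-1, so d_i = 25.200 cm.
m_obj = -d_i/d_o = -25.200/1.26 = -20.000.
Eyepiece angular magnification (image at infinity): M_eye = D/f_e = 30/4 = 7.500.
Overall M = m_obj x M_eye = (-20.000)(7.500) = -150.00.

-150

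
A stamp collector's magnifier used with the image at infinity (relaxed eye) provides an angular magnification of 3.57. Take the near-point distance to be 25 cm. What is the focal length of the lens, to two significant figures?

7.0 cm

For the image at infinity, M = D/f.
f = D/M = 25/3.57 = 7.003 cm.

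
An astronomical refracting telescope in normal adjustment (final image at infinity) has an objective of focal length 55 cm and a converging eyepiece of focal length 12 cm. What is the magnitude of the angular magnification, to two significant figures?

|M| = f_obj/|f_eye| = 55/12 = 4.583.

4.6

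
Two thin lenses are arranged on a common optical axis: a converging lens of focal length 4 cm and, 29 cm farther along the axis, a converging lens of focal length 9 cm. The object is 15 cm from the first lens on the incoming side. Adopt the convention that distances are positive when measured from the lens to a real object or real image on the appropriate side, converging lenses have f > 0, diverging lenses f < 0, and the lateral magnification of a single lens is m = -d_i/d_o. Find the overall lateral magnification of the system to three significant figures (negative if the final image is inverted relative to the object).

0.225

Applying the thin-lens equation to the first lens, 1/4 = 1/15 + 1/d_i1, which gives d_i1 = 5.455 cm.
Its lateral magnification is m_1 = -d_i1/d_o1 = -(5.455)/15 = -0.3636.
Object distance for lens 2: d_o2 = 29 - 5.455 = 23.545 cm.
Applying the thin-lens equation again with f_2 = 9 cm and d_o2 = 23.545 cm gives d_i2 = 14.569 cm.
m_2 = -(14.569)/(23.545) = -0.6188.
The system's lateral magnification is m_1 m_2 = (-0.3636)(-0.6188) = 0.2250.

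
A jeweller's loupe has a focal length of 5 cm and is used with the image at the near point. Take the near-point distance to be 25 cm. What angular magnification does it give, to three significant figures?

M = 1 + D/f = 1 + 25/5 = 6.000.

6.00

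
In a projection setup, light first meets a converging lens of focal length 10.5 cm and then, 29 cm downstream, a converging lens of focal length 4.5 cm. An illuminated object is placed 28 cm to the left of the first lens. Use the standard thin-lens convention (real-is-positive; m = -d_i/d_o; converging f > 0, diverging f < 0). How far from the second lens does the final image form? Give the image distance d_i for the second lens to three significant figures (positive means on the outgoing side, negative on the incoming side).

Lens 1: 1/d_i1 = 1/f_1 - 1/d_o1 = 1/10.5 - 1/28 = 0.05952 cm^-1, so d_i1 = 16.800 cm.
That image sits 12.200 cm in front of the second lens, so d_o2 = 12.200 cm.
Lens 2: 1/d_i2 = 1/f_2 - 1/d_o2 = 1/4.5 - 1/(12.200) = 0.14026 cm^-1, so d_i2 = 7.130 cm.

7.13 cm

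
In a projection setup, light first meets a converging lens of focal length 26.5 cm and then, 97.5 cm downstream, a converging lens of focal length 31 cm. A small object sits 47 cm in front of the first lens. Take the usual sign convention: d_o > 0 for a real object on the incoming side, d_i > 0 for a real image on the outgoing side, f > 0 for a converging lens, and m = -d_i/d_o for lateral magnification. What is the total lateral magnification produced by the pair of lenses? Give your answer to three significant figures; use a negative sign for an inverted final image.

6.98

Lens 1: 1/d_i1 = 1/f_1 - 1/d_o1 = 1/26.5 - 1/47 = 0.01646 cm^-1, so d_i1 = 60.756 cm.
m_1 = -(60.756)/47 = -1.2927.
The intermediate image is 60.756 cm to the right of lens 1, so d_o2 = L - d_i1 = 97.5 - 60.756 = 36.744 cm.
Lens 2: 1/d_i2 = 1/f_2 - 1/d_o2 = 1/31 - 1/(36.744) = 0.00504 cm^-1, so d_i2 = 198.308 cm.
m_2 = -(198.308)/(36.744) = -5.3970.
The system's lateral magnification is m_1 m_2 = (-1.2927)(-5.3970) = 6.9766.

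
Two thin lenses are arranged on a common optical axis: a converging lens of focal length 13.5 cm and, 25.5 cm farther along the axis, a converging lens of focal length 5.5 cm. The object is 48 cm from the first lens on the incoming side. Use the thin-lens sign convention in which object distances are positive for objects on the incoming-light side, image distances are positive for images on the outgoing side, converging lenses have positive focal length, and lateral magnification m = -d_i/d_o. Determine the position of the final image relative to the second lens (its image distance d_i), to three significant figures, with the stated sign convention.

Lens 1: 1/d_i1 = 1/f_1 - 1/d_o1 = 1/13.5 - 1/48 = 0.05324 cm^-1, so d_i1 = 18.783 cm.
Object distance for lens 2: d_o2 = 25.5 - 18.783 = 6.717 cm.
Lens 2: 1/d_i2 = 1/f_2 - 1/d_o2 = 1/5.5 - 1/(6.717) = 0.03295 cm^-1, so d_i2 = 30.348 cm.

30.3 cm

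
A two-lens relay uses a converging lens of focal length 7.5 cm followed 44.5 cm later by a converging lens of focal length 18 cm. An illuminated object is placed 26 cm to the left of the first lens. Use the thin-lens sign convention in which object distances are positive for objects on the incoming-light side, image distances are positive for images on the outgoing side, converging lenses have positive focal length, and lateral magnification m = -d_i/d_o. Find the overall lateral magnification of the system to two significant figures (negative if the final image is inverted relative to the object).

Applying the thin-lens equation to the first lens, 1/7.5 = 1/26 + 1/d_i1, which gives d_i1 = 10.541 cm.
Its lateral magnification is m_1 = -d_i1/d_o1 = -(10.541)/26 = -0.4054.
The intermediate image is 10.541 cm to the right of lens 1, so d_o2 = L - d_i1 = 44.5 - 10.541 = 33.959 cm.
Applying the thin-lens equation again with f_2 = 18 cm and d_o2 = 33.959 cm gives d_i2 = 38.301 cm.
m_2 = -(38.301)/(33.959) = -1.1279.
The system's lateral magnification is m_1 m_2 = (-0.4054)(-1.1279) = 0.4572.

0.46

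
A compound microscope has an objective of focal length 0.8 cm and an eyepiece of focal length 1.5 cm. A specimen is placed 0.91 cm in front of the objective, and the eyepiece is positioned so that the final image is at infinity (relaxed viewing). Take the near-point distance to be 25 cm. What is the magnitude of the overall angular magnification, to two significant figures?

120

Objective: 1/d_i = 1/f_obj - 1/d_o = 1/0.8 - 1/0.91 = 0.15110 cm^-1, so d_i = 6.618 cm.
m_obj = -d_i/d_o = -6.618/0.91 = -7.273.
Eyepiece angular magnification (image at infinity): M_eye = D/f_e = 25/1.5 = 16.667.
Overall M = m_obj x M_eye = (-7.273)(16.667) = -121.21.
|M| = 121.21.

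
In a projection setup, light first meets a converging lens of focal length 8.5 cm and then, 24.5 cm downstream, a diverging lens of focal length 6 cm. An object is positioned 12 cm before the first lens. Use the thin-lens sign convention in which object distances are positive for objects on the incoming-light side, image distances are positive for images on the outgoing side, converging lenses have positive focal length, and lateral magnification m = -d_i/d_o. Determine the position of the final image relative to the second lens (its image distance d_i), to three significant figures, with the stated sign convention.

20.5 cm

Applying the thin-lens equation to the first lens, 1/8.5 = 1/12 + 1/d_i1, which gives d_i1 = 29.143 cm.
Since 29.143 cm > 24.5 cm, the first image lies past the second lens and serves as a virtual object: d_o2 = L - d_i1 = -4.643 cm.
Applying the thin-lens equation again with f_2 = -6 cm and d_o2 = -4.643 cm gives d_i2 = 20.526 cm.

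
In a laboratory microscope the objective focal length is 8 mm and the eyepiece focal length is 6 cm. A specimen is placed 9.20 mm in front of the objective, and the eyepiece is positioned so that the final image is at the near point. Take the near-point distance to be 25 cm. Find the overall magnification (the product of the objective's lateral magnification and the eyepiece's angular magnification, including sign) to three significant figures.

-34.4

Convert to cm: f_obj = 8 mm = 0.8 cm; d_o = 9.20 mm = 0.92 cm.
Objective: 1/d_i = 1/f_obj - 1/d_o = 1/0.8 - 1/0.92 = 0.16304 cm^-1, so d_i = 6.133 cm.
m_obj = -d_i/d_o = -6.133/0.92 = -6.667.
Eyepiece angular magnification (image at near point): M_eye = 1 + D/f_e = 1 + 25/6 = 5.167.
Overall M = m_obj x M_eye = (-6.667)(5.167) = -34.44.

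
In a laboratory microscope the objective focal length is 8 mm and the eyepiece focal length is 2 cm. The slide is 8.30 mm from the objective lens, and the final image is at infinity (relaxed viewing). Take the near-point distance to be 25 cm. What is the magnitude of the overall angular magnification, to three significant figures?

333

Convert to cm: f_obj = 8 mm = 0.8 cm; d_o = 8.30 mm = 0.83 cm.
Objective: 1/d_i = 1/f_obj - 1/d_o = 1/0.8 - 1/0.83 = 0.04518 cm^-1, so d_i = 22.133 cm.
m_obj = -d_i/d_o = -22.133/0.83 = -26.667.
Eyepiece angular magnification (image at infinity): M_eye = D/f_e = 25/2 = 12.500.
Overall M = m_obj x M_eye = (-26.667)(12.500) = -333.33.
|M| = 333.33.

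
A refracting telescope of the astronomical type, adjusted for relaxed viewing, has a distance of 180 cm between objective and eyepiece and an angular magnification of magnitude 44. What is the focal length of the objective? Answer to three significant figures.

176 cm

In normal adjustment the tube length equals f_obj + f_eye and |M| = f_obj/f_eye.
So f_obj = 44 f_eye and 44 f_eye + f_eye = 180 cm, giving f_eye = 180/45 = 4.000 cm and f_obj = 176.000 cm.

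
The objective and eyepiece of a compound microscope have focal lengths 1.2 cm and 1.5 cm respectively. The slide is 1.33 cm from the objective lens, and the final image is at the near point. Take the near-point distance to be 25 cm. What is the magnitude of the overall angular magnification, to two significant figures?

160

Objective: 1/d_i = 1/f_obj - 1/d_o = 1/1.2 - 1/1.33 = 0.08145 cm^-1, so d_i = 12.277 cm.
m_obj = -d_i/d_o = -12.277/1.33 = -9.231.
Eyepiece angular magnification (image at near point): M_eye = 1 + D/f_e = 1 + 25/1.5 = 17.667.
Overall M = m_obj x M_eye = (-9.231)(17.667) = -163.08.
|M| = 163.08.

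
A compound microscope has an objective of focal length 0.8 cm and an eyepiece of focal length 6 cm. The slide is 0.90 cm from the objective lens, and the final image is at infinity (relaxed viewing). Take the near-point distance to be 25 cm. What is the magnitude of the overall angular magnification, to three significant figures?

Objective: 1/d_i = 1/f_obj - 1/d_o = 1/0.8 - 1/0.90 = 0.13889 cm^-1, so d_i = 7.200 cm.
m_obj = -d_i/d_o = -7.200/0.90 = -8.000.
Eyepiece angular magnification (image at infinity): M_eye = D/f_e = 25/6 = 4.167.
Overall M = m_obj x M_eye = (-8.000)(4.167) = -33.33.
|M| = 33.33.

33.3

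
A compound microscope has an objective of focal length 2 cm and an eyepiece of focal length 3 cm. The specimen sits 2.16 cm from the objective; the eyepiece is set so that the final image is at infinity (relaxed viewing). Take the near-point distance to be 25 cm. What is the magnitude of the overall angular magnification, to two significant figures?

100

Objective: 1/d_i = 1/f_obj - 1/d_o = 1/2 - 1/2.16 = 0.03704 cm^-1, so d_i = 27.000 cm.
m_obj = -d_i/d_o = -27.000/2.16 = -12.500.
Eyepiece angular magnification (image at infinity): M_eye = D/f_e = 25/3 = 8.333.
Overall M = m_obj x M_eye = (-12.500)(8.333) = -104.17.
|M| = 104.17.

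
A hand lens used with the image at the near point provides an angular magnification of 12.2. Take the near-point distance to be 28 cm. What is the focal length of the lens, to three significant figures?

For the image at the near point, M = 1 + D/f.
f = D/(M - 1) = 28/(12.2 - 1) = 2.500 cm.

2.50 cm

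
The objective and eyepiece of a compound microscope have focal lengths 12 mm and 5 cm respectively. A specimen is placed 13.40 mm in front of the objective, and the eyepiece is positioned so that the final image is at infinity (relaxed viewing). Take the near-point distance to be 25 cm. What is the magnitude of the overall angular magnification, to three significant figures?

42.9

Convert to cm: f_obj = 12 mm = 1.2 cm; d_o = 13.40 mm = 1.34 cm.
Objective: 1/d_i = 1/f_obj - 1/d_o = 1/1.2 - 1/1.34 = 0.08706 cm^-1, so d_i = 11.486 cm.
m_obj = -d_i/d_o = -11.486/1.34 = -8.571.
Eyepiece angular magnification (image at infinity): M_eye = D/f_e = 25/5 = 5.000.
Overall M = m_obj x M_eye = (-8.571)(5.000) = -42.86.
|M| = 42.86.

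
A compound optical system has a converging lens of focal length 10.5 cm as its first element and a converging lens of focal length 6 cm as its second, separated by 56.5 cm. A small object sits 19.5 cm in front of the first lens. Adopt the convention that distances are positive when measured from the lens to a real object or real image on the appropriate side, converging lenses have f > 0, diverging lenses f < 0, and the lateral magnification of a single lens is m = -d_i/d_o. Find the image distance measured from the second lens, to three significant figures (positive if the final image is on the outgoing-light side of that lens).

First lens: d_i1 = 1/(1/10.5 - 1/19.5) = 22.750 cm.
The intermediate image is 22.750 cm to the right of lens 1, so d_o2 = L - d_i1 = 56.5 - 22.750 = 33.750 cm.
Second lens: d_i2 = 1/(1/6 - 1/(33.750)) = 7.297 cm.

7.30 cm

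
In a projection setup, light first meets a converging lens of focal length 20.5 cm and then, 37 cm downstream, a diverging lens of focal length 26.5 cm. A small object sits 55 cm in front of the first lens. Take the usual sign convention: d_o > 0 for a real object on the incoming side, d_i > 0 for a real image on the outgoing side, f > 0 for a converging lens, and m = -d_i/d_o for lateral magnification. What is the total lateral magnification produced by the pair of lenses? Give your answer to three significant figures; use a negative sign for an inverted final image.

Lens 1: 1/d_i1 = 1/f_1 - 1/d_o1 = 1/20.5 - 1/55 = 0.03060 cm^-1, so d_i1 = 32.681 cm.
m_1 = -(32.681)/55 = -0.5942.
Object distance for lens 2: d_o2 = 37 - 32.681 = 4.319 cm.
Lens 2: 1/d_i2 = 1/f_2 - 1/d_o2 = 1/(-26.5) - 1/(4.319) = -0.26928 cm^-1, so d_i2 = -3.714 cm.
m_2 = -(-3.714)/(4.319) = 0.8599.
Total m = m_1 x m_2 = (-0.5942)(0.8599) = -0.5109.

-0.511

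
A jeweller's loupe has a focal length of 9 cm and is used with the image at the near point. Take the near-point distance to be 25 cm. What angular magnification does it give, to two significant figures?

M = 1 + D/f = 1 + 25/9 = 3.778.

3.8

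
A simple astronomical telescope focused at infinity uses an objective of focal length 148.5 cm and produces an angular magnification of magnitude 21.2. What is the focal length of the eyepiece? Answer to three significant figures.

7.00 cm

|M| = f_obj/f_eye, so f_eye = f_obj/|M| = 148.5/21.2 = 7.005 cm.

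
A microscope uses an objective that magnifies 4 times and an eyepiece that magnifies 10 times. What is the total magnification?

40

The overall magnification of a compound microscope is the product of the objective and eyepiece magnifications:
M = M_obj x M_eye = 4 x 10 = 40.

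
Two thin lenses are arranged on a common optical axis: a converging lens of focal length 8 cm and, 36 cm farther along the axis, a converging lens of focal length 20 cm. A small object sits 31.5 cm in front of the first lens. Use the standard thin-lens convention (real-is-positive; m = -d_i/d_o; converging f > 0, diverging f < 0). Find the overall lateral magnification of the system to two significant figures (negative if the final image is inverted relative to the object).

First lens: d_i1 = 1/(1/8 - 1/31.5) = 10.723 cm.
m_1 = -(10.723)/31.5 = -0.3404.
Object distance for lens 2: d_o2 = 36 - 10.723 = 25.277 cm.
Second lens: d_i2 = 1/(1/20 - 1/(25.277)) = 95.806 cm.
m_2 = -(95.806)/(25.277) = -3.7903.
Overall magnification: m = m_1 m_2 = 1.2903.

1.3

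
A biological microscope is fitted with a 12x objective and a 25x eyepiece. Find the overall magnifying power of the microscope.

300

The overall magnification of a compound microscope is the product of the objective and eyepiece magnifications:
M = M_obj x M_eye = 12 x 25 = 300.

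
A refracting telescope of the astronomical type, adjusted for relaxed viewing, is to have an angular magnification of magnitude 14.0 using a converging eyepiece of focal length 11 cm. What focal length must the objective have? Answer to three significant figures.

154 cm

|M| = f_obj/|f_eye|, so f_obj = |M| x |f_eye| = 14.0 x 11 = 154.000 cm.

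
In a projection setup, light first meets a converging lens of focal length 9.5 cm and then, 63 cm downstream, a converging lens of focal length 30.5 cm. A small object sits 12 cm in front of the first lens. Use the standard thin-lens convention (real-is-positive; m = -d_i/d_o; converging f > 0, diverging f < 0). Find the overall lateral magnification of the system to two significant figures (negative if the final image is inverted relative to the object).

Applying the thin-lens equation to the first lens, 1/9.5 = 1/12 + 1/d_i1, which gives d_i1 = 45.600 cm.
Its lateral magnification is m_1 = -d_i1/d_o1 = -(45.600)/12 = -3.8000.
The intermediate image is 45.600 cm to the right of lens 1, so d_o2 = L - d_i1 = 63 - 45.600 = 17.400 cm.
Applying the thin-lens equation again with f_2 = 30.5 cm and d_o2 = 17.400 cm gives d_i2 = -40.511 cm.
m_2 = -(-40.511)/(17.400) = 2.3282.
The system's lateral magnification is m_1 m_2 = (-3.8000)(2.3282) = -8.8473.

-8.8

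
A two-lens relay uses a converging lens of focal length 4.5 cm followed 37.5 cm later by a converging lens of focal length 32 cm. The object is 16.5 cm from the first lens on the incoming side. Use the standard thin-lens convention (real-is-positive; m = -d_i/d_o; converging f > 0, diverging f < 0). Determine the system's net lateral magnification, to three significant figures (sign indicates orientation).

-17.5

First lens: d_i1 = 1/(1/4.5 - 1/16.5) = 6.188 cm.
m_1 = -(6.188)/16.5 = -0.3750.
Object distance for lens 2: d_o2 = 37.5 - 6.188 = 31.312 cm.
Second lens: d_i2 = 1/(1/32 - 1/(31.312)) = -1457.455 cm.
m_2 = -(-1457.455)/(31.312) = 46.5455.
Total m = m_1 x m_2 = (-0.3750)(46.5455) = -17.4545.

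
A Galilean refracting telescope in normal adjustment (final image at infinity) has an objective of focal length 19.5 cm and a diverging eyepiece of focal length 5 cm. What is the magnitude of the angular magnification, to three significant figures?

3.90

|M| = f_obj/|f_eye| = 19.5/5 = 3.900.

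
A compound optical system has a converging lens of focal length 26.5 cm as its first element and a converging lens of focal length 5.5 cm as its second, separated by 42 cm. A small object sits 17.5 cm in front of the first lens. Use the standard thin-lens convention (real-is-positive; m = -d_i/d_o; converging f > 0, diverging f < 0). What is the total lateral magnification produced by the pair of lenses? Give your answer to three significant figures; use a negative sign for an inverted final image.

-0.184

Applying the thin-lens equation to the first lens, 1/26.5 = 1/17.5 + 1/d_i1, which gives d_i1 = -51.528 cm.
Its lateral magnification is m_1 = -d_i1/d_o1 = -(-51.528)/17.5 = 2.9444.
The intermediate image is virtual, 51.528 cm to the left of lens 1, so d_o2 = L - d_i1 = 42 - (-51.528) = 93.528 cm.
Applying the thin-lens equation again with f_2 = 5.5 cm and d_o2 = 93.528 cm gives d_i2 = 5.844 cm.
m_2 = -(5.844)/(93.528) = -0.0625.
Overall magnification: m = m_1 m_2 = -0.1840.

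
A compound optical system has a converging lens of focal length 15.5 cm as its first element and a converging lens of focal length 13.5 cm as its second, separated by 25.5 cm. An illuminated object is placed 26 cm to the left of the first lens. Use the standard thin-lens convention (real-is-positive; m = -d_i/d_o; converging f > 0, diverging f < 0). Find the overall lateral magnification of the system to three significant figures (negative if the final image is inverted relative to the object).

-0.755

Applying the thin-lens equation to the first lens, 1/15.5 = 1/26 + 1/d_i1, which gives d_i1 = 38.381 cm.
Its lateral magnification is m_1 = -d_i1/d_o1 = -(38.381)/26 = -1.4762.
This image would form 38.381 cm past lens 1, i.e. 12.881 cm beyond lens 2, so it is a virtual object for lens 2: d_o2 = 25.5 - 38.381 = -12.881 cm.
Applying the thin-lens equation again with f_2 = 13.5 cm and d_o2 = -12.881 cm gives d_i2 = 6.592 cm.
m_2 = -(6.592)/(-12.881) = 0.5117.
Total m = m_1 x m_2 = (-1.4762)(0.5117) = -0.7554.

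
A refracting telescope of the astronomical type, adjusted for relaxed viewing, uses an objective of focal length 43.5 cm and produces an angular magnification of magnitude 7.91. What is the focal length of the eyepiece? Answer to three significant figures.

5.50 cm

|M| = f_obj/f_eye, so f_eye = f_obj/|M| = 43.5/7.91 = 5.499 cm.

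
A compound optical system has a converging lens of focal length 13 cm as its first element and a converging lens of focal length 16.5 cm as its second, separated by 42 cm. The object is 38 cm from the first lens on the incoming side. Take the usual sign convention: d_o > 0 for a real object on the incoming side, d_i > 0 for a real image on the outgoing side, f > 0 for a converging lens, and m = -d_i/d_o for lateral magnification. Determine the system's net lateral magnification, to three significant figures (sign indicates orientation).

1.49

Lens 1: 1/d_i1 = 1/f_1 - 1/d_o1 = 1/13 - 1/38 = 0.05061 cm^-1, so d_i1 = 19.760 cm.
m_1 = -(19.760)/38 = -0.5200.
The intermediate image is 19.760 cm to the right of lens 1, so d_o2 = L - d_i1 = 42 - 19.760 = 22.240 cm.
Lens 2: 1/d_i2 = 1/f_2 - 1/d_o2 = 1/16.5 - 1/(22.240) = 0.01564 cm^-1, so d_i2 = 63.930 cm.
m_2 = -(63.930)/(22.240) = -2.8746.
Overall magnification: m = m_1 m_2 = 1.4948.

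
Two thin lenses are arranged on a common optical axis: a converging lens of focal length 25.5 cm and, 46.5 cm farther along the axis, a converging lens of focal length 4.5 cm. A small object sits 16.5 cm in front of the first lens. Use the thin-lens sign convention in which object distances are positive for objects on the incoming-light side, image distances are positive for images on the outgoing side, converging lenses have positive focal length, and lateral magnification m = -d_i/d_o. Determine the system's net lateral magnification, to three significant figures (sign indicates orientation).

-0.144

Applying the thin-lens equation to the first lens, 1/25.5 = 1/16.5 + 1/d_i1, which gives d_i1 = -46.750 cm.
Its lateral magnification is m_1 = -d_i1/d_o1 = -(-46.750)/16.5 = 2.8333.
The intermediate image is virtual, 46.750 cm to the left of lens 1, so d_o2 = L - d_i1 = 46.5 - (-46.750) = 93.250 cm.
Applying the thin-lens equation again with f_2 = 4.5 cm and d_o2 = 93.250 cm gives d_i2 = 4.728 cm.
m_2 = -(4.728)/(93.250) = -0.0507.
The system's lateral magnification is m_1 m_2 = (2.8333)(-0.0507) = -0.1437.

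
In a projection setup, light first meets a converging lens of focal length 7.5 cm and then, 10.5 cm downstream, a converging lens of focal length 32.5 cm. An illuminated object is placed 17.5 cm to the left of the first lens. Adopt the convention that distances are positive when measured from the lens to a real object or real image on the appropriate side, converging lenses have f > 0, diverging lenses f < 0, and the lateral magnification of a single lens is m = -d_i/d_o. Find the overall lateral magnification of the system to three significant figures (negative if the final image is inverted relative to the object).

-0.694

Applying the thin-lens equation to the first lens, 1/7.5 = 1/17.5 + 1/d_i1, which gives d_i1 = 13.125 cm.
Its lateral magnification is m_1 = -d_i1/d_o1 = -(13.125)/17.5 = -0.7500.
Since 13.125 cm > 10.5 cm, the first image lies past the second lens and serves as a virtual object: d_o2 = L - d_i1 = -2.625 cm.
Applying the thin-lens equation again with f_2 = 32.5 cm and d_o2 = -2.625 cm gives d_i2 = 2.429 cm.
m_2 = -(2.429)/(-2.625) = 0.9253.
The system's lateral magnification is m_1 m_2 = (-0.7500)(0.9253) = -0.6940.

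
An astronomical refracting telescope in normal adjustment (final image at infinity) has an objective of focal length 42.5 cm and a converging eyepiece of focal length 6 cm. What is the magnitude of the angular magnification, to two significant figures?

|M| = f_obj/|f_eye| = 42.5/6 = 7.083.

7.1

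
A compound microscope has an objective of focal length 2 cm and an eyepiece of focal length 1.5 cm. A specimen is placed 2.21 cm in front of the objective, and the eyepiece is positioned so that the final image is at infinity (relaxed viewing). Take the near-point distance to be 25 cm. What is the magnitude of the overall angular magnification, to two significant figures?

160

Objective: 1/d_i = 1/f_obj - 1/d_o = 1/2 - 1/2.21 = 0.04751 cm^-1, so d_i = 21.048 cm.
m_obj = -d_i/d_o = -21.048/2.21 = -9.524.
Eyepiece angular magnification (image at infinity): M_eye = D/f_e = 25/1.5 = 16.667.
Overall M = m_obj x M_eye = (-9.524)(16.667) = -158.73.
|M| = 158.73.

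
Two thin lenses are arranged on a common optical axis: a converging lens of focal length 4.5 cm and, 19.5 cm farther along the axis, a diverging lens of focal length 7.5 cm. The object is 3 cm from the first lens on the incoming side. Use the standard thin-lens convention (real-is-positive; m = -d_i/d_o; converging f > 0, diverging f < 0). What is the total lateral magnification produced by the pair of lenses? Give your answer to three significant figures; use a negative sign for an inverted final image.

0.625

Lens 1: 1/d_i1 = 1/f_1 - 1/d_o1 = 1/4.5 - 1/3 = -0.11111 cm^-1, so d_i1 = -9.000 cm.
m_1 = -(-9.000)/3 = 3.0000.
With d_i1 < 0 the first image is virtual and lies on the object side; the object distance for lens 2 is d_o2 = 19.5 - (-9.000) = 28.500 cm.
Lens 2: 1/d_i2 = 1/f_2 - 1/d_o2 = 1/(-7.5) - 1/(28.500) = -0.16842 cm^-1, so d_i2 = -5.938 cm.
m_2 = -(-5.938)/(28.500) = 0.2083.
Overall magnification: m = m_1 m_2 = 0.6250.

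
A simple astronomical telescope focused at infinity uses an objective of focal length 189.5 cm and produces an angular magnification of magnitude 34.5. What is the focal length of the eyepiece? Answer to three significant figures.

5.49 cm

|M| = f_obj/f_eye, so f_eye = f_obj/|M| = 189.5/34.5 = 5.493 cm.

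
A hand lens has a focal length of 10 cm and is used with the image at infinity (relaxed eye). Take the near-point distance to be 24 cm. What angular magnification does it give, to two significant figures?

2.4

M = D/f = 24/10 = 2.400.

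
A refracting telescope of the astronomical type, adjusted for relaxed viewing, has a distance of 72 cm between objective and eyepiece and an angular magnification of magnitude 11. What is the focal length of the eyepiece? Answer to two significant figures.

In normal adjustment the tube length equals f_obj + f_eye and |M| = f_obj/f_eye.
So f_obj = 11 f_eye and 11 f_eye + f_eye = 72 cm, giving f_eye = 72/12 = 6.000 cm and f_obj = 66.000 cm.

6.0 cm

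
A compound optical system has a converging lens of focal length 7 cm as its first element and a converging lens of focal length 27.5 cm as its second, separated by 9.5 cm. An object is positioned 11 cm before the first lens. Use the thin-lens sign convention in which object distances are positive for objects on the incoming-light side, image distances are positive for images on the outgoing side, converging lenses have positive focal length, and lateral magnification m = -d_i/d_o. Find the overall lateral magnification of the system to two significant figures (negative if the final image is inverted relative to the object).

-1.3

Lens 1: 1/d_i1 = 1/f_1 - 1/d_o1 = 1/7 - 1/11 = 0.05195 cm^-1, so d_i1 = 19.250 cm.
m_1 = -(19.250)/11 = -1.7500.
Since 19.250 cm > 9.5 cm, the first image lies past the second lens and serves as a virtual object: d_o2 = L - d_i1 = -9.750 cm.
Lens 2: 1/d_i2 = 1/f_2 - 1/d_o2 = 1/27.5 - 1/(-9.750) = 0.13893 cm^-1, so d_i2 = 7.198 cm.
m_2 = -(7.198)/(-9.750) = 0.7383.
Overall magnification: m = m_1 m_2 = -1.2919.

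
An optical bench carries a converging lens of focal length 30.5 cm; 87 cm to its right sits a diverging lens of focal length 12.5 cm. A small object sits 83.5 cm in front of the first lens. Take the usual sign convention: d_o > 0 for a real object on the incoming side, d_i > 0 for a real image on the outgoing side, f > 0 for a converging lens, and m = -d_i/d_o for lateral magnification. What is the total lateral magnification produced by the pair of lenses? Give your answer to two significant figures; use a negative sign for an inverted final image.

First lens: d_i1 = 1/(1/30.5 - 1/83.5) = 48.052 cm.
m_1 = -(48.052)/83.5 = -0.5755.
The intermediate image is 48.052 cm to the right of lens 1, so d_o2 = L - d_i1 = 87 - 48.052 = 38.948 cm.
Second lens: d_i2 = 1/(1/(-12.5) - 1/(38.948)) = -9.463 cm.
m_2 = -(-9.463)/(38.948) = 0.2430.
Total m = m_1 x m_2 = (-0.5755)(0.2430) = -0.1398.

-0.14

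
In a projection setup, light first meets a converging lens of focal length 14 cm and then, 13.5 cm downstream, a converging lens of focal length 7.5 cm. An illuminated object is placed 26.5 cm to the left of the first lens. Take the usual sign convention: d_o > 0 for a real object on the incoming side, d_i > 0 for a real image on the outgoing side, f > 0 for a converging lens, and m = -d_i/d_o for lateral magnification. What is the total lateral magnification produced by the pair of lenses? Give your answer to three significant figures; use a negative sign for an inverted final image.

Applying the thin-lens equation to the first lens, 1/14 = 1/26.5 + 1/d_i1, which gives d_i1 = 29.680 cm.
Its lateral magnification is m_1 = -d_i1/d_o1 = -(29.680)/26.5 = -1.1200.
This image would form 29.680 cm past lens 1, i.e. 16.180 cm beyond lens 2, so it is a virtual object for lens 2: d_o2 = 13.5 - 29.680 = -16.180 cm.
Applying the thin-lens equation again with f_2 = 7.5 cm and d_o2 = -16.180 cm gives d_i2 = 5.125 cm.
m_2 = -(5.125)/(-16.180) = 0.3167.
The system's lateral magnification is m_1 m_2 = (-1.1200)(0.3167) = -0.3547.

-0.355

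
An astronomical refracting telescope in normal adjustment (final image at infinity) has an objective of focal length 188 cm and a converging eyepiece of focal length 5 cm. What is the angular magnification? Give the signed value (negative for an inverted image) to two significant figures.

-38

M = -f_obj/f_eye = -188/(5) = -37.600.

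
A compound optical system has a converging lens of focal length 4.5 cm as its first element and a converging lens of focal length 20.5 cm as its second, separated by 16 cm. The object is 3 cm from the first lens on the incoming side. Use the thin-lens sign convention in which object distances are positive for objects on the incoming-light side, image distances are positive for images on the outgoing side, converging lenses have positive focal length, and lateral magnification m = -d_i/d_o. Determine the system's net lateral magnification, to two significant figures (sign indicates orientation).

-14

Applying the thin-lens equation to the first lens, 1/4.5 = 1/3 + 1/d_i1, which gives d_i1 = -9.000 cm.
Its lateral magnification is m_1 = -d_i1/d_o1 = -(-9.000)/3 = 3.0000.
The intermediate image is virtual, 9.000 cm to the left of lens 1, so d_o2 = L - d_i1 = 16 - (-9.000) = 25.000 cm.
Applying the thin-lens equation again with f_2 = 20.5 cm and d_o2 = 25.000 cm gives d_i2 = 113.889 cm.
m_2 = -(113.889)/(25.000) = -4.5556.
Total m = m_1 x m_2 = (3.0000)(-4.5556) = -13.6667.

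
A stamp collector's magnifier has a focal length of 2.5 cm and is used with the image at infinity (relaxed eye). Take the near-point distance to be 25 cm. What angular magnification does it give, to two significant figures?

M = D/f = 25/2.5 = 10.000.

10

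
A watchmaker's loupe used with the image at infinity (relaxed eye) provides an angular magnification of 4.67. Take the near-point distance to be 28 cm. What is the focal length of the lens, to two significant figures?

6.0 cm

For the image at infinity, M = D/f.
f = D/M = 28/4.67 = 5.996 cm.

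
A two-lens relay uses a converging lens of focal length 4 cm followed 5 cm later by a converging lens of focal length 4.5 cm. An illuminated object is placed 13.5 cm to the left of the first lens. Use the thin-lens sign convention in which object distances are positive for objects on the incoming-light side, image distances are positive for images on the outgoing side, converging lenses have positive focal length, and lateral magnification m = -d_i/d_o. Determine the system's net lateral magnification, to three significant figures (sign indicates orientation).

First lens: d_i1 = 1/(1/4 - 1/13.5) = 5.684 cm.
m_1 = -(5.684)/13.5 = -0.4211.
Since 5.684 cm > 5 cm, the first image lies past the second lens and serves as a virtual object: d_o2 = L - d_i1 = -0.684 cm.
Second lens: d_i2 = 1/(1/4.5 - 1/(-0.684)) = 0.594 cm.
m_2 = -(0.594)/(-0.684) = 0.8680.
The system's lateral magnification is m_1 m_2 = (-0.4211)(0.8680) = -0.3655.

-0.365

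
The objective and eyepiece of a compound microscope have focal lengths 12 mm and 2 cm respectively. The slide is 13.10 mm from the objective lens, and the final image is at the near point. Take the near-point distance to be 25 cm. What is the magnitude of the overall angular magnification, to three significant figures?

147

Convert to cm: f_obj = 12 mm = 1.2 cm; d_o = 13.10 mm = 1.31 cm.
Objective: 1/d_i = 1/f_obj - 1/d_o = 1/1.2 - 1/1.31 = 0.06997 cm^-1, so d_i = 14.291 cm.
m_obj = -d_i/d_o = -14.291/1.31 = -10.909.
Eyepiece angular magnification (image at near point): M_eye = 1 + D/f_e = 1 + 25/2 = 13.500.
Overall M = m_obj x M_eye = (-10.909)(13.500) = -147.27.
|M| = 147.27.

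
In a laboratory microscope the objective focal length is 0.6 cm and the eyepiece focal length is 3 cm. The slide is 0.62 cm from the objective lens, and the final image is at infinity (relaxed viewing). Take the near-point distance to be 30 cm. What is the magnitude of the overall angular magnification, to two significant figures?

Objective: 1/d_i = 1/f_obj - 1/d_o = 1/0.6 - 1/0.62 = 0.05376 cm^-1, so d_i = 18.600 cm.
m_obj = -d_i/d_o = -18.600/0.62 = -30.000.
Eyepiece angular magnification (image at infinity): M_eye = D/f_e = 30/3 = 10.000.
Overall M = m_obj x M_eye = (-30.000)(10.000) = -300.00.
|M| = 300.00.

300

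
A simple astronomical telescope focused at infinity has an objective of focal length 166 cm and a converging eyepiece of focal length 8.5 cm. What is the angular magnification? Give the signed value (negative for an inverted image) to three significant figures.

M = -f_obj/f_eye = -166/(8.5) = -19.529.

-19.5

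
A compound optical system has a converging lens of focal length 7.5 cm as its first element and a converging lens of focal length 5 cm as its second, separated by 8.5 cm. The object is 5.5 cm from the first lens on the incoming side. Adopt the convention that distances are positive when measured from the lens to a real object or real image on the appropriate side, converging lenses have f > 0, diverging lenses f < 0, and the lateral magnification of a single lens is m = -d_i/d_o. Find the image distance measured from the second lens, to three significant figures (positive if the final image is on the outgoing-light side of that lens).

6.04 cm

First lens: d_i1 = 1/(1/7.5 - 1/5.5) = -20.625 cm.
With d_i1 < 0 the first image is virtual and lies on the object side; the object distance for lens 2 is d_o2 = 8.5 - (-20.625) = 29.125 cm.
Second lens: d_i2 = 1/(1/5 - 1/(29.125)) = 6.036 cm.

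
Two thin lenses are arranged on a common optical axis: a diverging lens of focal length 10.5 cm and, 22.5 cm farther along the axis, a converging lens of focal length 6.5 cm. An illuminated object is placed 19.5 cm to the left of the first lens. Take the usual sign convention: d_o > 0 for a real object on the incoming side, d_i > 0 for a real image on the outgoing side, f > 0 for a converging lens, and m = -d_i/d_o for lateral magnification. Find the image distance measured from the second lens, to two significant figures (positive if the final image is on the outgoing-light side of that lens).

8.4 cm

Lens 1: 1/d_i1 = 1/f_1 - 1/d_o1 = 1/(-10.5) - 1/19.5 = -0.14652 cm^-1, so d_i1 = -6.825 cm.
With d_i1 < 0 the first image is virtual and lies on the object side; the object distance for lens 2 is d_o2 = 22.5 - (-6.825) = 29.325 cm.
Lens 2: 1/d_i2 = 1/f_2 - 1/d_o2 = 1/6.5 - 1/(29.325) = 0.11975 cm^-1, so d_i2 = 8.351 cm.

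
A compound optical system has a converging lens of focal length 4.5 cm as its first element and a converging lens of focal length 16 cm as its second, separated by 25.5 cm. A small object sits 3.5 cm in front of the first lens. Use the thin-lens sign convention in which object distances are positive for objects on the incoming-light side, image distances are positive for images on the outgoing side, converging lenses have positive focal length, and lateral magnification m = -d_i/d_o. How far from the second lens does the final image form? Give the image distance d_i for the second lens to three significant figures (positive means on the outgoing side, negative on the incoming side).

Applying the thin-lens equation to the first lens, 1/4.5 = 1/3.5 + 1/d_i1, which gives d_i1 = -15.750 cm.
The intermediate image is virtual, 15.750 cm to the left of lens 1, so d_o2 = L - d_i1 = 25.5 - (-15.750) = 41.250 cm.
Applying the thin-lens equation again with f_2 = 16 cm and d_o2 = 41.250 cm gives d_i2 = 26.139 cm.

26.1 cm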